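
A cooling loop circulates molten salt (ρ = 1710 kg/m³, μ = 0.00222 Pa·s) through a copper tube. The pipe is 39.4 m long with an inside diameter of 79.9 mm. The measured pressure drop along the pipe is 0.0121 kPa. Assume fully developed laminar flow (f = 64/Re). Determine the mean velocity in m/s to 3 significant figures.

For laminar flow, f = 64/Re with Re = ρVD/μ, so Darcy-Weisbach reduces to ΔP = 32μLV/D². Solving for V: V = ΔP·D²/(32μL) = 12.1·(0.0799)²/(32·0.00222·39.4) = 0.0276 m/s.
Check: Re = ρVD/μ = 1710·0.0276·0.0799/0.00222 = 1699 < 2300, so the laminar assumption holds.

V ≈ 0.0276 m/s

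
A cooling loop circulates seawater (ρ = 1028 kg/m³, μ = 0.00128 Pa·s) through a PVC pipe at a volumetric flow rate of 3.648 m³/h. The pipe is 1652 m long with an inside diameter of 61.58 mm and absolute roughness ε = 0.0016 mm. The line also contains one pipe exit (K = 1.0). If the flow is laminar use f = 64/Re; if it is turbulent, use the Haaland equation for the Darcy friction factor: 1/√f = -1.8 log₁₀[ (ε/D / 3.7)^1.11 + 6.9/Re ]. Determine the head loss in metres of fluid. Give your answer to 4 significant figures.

Q = 3.648 m³/h = 3.648/3600 = 0.001013 m³/s.
Cross-sectional area A = πD²/4 = π(0.06158)²/4 = 0.002978 m²; mean velocity V = Q/A = 0.001013/0.002978 = 0.3402 m/s.
Reynolds number Re = ρVD/μ = 1028 · 0.3402 · 0.06158 / 0.00128 = 1.683e+04.
Re > 4000 → turbulent. Relative roughness ε/D = 1.6e-06/0.06158 = 2.6e-05. Haaland: 1/√f = -1.8 log₁₀[(2.6e-05/3.7)^1.11 + 6.9/1.683e+04] = -1.8 log₁₀[1.9e-06 + 0.00041] = 6.093, so f = 0.02693.
Total minor-loss coefficient ΣK = 1·1 = 1.
ΔP = [f·L/D + ΣK]·(ρV²/2) = [0.02693·1652/0.06158 + 1]·(1028·0.3402²/2) = [722.6 + 1]·59.5 = 4.305e+04 Pa.
Head loss h_f = ΔP/(ρg) = 4.305e+04/(1028·9.81) = 4.269 m.

h_f ≈ 4.269 m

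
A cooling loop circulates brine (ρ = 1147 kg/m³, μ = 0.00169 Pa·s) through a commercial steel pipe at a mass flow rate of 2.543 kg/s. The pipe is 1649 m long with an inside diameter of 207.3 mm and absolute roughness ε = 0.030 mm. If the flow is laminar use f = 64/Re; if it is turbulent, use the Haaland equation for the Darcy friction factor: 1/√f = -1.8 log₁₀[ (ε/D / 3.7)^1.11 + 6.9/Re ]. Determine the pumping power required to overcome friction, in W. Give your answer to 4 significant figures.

P ≈ 1.384 W

A = πD²/4 = π(0.2073)²/4 = 0.03375 m²; mean velocity V = ṁ/(ρA) = 2.543/(1147 · 0.03375) = 0.06569 m/s.
Reynolds number Re = ρVD/μ = 1147 · 0.06569 · 0.2073 / 0.00169 = 9242.
Re > 4000 → turbulent. Relative roughness ε/D = 3e-05/0.2073 = 0.000145. Haaland: 1/√f = -1.8 log₁₀[(0.000145/3.7)^1.11 + 6.9/9242] = -1.8 log₁₀[1.28e-05 + 0.000747] = 5.615, so f = 0.03172.
Darcy-Weisbach: ΔP = f(L/D)(ρV²/2) = 0.03172·(1649/0.2073)·(1147·0.06569²/2) = 0.03172·7955·2.475 = 624.3 Pa.
Q = ṁ/ρ = 2.543/1147 = 0.002217 m³/s.
Pumping power P = QΔP = 0.002217·624.3 = 1.3842 W = 1.384 W.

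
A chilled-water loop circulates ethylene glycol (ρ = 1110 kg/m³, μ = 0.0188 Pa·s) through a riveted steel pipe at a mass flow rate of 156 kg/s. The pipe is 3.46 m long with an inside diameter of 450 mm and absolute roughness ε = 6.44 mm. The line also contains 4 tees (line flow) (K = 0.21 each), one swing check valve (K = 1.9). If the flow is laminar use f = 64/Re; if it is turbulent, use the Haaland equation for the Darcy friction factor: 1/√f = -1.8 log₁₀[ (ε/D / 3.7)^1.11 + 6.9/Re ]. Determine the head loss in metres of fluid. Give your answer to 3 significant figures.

A = πD²/4 = π(0.45)²/4 = 0.159 m²; mean velocity V = ṁ/(ρA) = 156/(1110 · 0.159) = 0.8837 m/s.
Reynolds number Re = ρVD/μ = 1110 · 0.8837 · 0.45 / 0.0188 = 2.348e+04.
Re > 4000 → turbulent. Relative roughness ε/D = 0.00644/0.45 = 0.0143. Haaland: 1/√f = -1.8 log₁₀[(0.0143/3.7)^1.11 + 6.9/2.348e+04] = -1.8 log₁₀[0.0021 + 0.000294] = 4.718, so f = 0.04493.
Total minor-loss coefficient ΣK = 4·0.21 + 1·1.9 = 2.74.
ΔP = [f·L/D + ΣK]·(ρV²/2) = [0.04493·3.46/0.45 + 2.74]·(1110·0.8837²/2) = [0.3454 + 2.74]·433.4 = 1337 Pa.
Head loss h_f = ΔP/(ρg) = 1337/(1110·9.81) = 0.123 m.

h_f ≈ 0.123 m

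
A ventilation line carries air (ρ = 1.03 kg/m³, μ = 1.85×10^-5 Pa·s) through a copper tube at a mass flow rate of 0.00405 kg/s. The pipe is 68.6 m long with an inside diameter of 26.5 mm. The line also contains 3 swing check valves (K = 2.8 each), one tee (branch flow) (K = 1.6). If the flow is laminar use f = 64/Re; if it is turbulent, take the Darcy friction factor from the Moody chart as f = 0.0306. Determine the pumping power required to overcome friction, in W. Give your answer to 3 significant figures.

A = πD²/4 = π(0.0265)²/4 = 0.0005515 m²; mean velocity V = ṁ/(ρA) = 0.00405/(1.03 · 0.0005515) = 7.129 m/s.
Reynolds number Re = ρVD/μ = 1.03 · 7.129 · 0.0265 / 1.85e-05 = 1.052e+04.
Re > 4000 → turbulent; use the Moody-chart value f = 0.0306.
Total minor-loss coefficient ΣK = 3·2.8 + 1·1.6 = 10.
ΔP = [f·L/D + ΣK]·(ρV²/2) = [0.0306·68.6/0.0265 + 10]·(1.03·7.129²/2) = [79.21 + 10]·26.17 = 2335 Pa.
Q = ṁ/ρ = 0.00405/1.03 = 0.003932 m³/s.
Pumping power P = QΔP = 0.003932·2335 = 9.182 W = 9.18 W.

P ≈ 9.18 W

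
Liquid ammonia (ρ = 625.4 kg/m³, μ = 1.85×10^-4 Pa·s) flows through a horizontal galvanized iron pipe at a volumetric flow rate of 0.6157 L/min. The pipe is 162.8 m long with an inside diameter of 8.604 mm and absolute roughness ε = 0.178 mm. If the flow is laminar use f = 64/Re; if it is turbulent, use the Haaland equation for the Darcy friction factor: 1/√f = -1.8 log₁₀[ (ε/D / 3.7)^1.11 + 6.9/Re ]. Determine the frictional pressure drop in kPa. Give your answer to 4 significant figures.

Q = 0.6157 L/min = 0.6157/60000 = 1.026e-05 m³/s.
Cross-sectional area A = πD²/4 = π(0.008604)²/4 = 5.814e-05 m²; mean velocity V = Q/A = 1.026e-05/5.814e-05 = 0.1765 m/s.
Reynolds number Re = ρVD/μ = 625.4 · 0.1765 · 0.008604 / 0.000185 = 5134.
Re > 4000 → turbulent. Relative roughness ε/D = 0.000178/0.008604 = 0.0207. Haaland: 1/√f = -1.8 log₁₀[(0.0207/3.7)^1.11 + 6.9/5134] = -1.8 log₁₀[0.00316 + 0.00134] = 4.223, so f = 0.05606.
Darcy-Weisbach: ΔP = f(L/D)(ρV²/2) = 0.05606·(162.8/0.008604)·(625.4·0.1765²/2) = 0.05606·1.892e+04·9.741 = 1.033e+04 Pa.
ΔP = 1.033e+04 Pa = 10.33 kPa.

ΔP ≈ 10.33 kPa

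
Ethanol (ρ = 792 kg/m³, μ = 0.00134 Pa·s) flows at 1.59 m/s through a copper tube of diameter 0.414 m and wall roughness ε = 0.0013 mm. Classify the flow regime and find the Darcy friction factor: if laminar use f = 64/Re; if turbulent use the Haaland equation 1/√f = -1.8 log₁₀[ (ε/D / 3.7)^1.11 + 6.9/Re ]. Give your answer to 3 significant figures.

f ≈ 0.0137

Re = ρVD/μ = 792·1.59·0.414/0.00134 = 3.891e+05.
Re > 4000 → turbulent. ε/D = 1.3e-06/0.414 = 3.14e-06; Haaland: 1/√f = -1.8 log₁₀[1.82e-07 + 1.77e-05] = 8.544, so f = 0.0137.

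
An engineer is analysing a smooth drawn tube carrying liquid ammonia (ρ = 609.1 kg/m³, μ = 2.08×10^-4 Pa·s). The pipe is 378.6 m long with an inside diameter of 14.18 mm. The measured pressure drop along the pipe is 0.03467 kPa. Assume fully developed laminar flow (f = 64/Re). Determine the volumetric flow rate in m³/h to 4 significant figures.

Q ≈ 0.001573 m³/h

For laminar flow, f = 64/Re with Re = ρVD/μ, so Darcy-Weisbach reduces to ΔP = 32μLV/D². Solving for V: V = ΔP·D²/(32μL) = 34.67·(0.01418)²/(32·0.000208·378.6) = 0.002766 m/s.
Check: Re = ρVD/μ = 609.1·0.002766·0.01418/0.000208 = 114.9 < 2300, so the laminar assumption holds.
Q = V·A = 0.002766·(π/4·0.01418²) = 4.369e-07 m³/s = 0.001573 m³/h.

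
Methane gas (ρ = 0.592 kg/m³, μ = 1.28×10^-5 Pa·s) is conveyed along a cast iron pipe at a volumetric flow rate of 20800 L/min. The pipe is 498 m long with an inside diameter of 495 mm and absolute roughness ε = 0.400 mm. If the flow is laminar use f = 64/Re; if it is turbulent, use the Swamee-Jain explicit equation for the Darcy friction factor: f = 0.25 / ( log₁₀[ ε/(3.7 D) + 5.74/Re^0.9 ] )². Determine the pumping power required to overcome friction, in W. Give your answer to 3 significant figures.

P ≈ 8.14 W

Q = 20800 L/min = 20800/60000 = 0.3467 m³/s.
Cross-sectional area A = πD²/4 = π(0.495)²/4 = 0.1924 m²; mean velocity V = Q/A = 0.3467/0.1924 = 1.801 m/s.
Reynolds number Re = ρVD/μ = 0.592 · 1.801 · 0.495 / 1.28e-05 = 4.124e+04.
Re > 4000 → turbulent. Relative roughness ε/D = 0.0004/0.495 = 0.000808. Swamee-Jain: f = 0.25/(log₁₀[0.000808/3.7 + 5.74/4.124e+04^0.9])² = 0.25/(log₁₀[0.000218 + 0.000403])² = 0.25/(-3.207)² = 0.02431.
Darcy-Weisbach: ΔP = f(L/D)(ρV²/2) = 0.02431·(498/0.495)·(0.592·1.801²/2) = 0.02431·1006·0.9605 = 23.49 Pa.
Pumping power P = QΔP = 0.3467·23.49 = 8.144 W = 8.14 W.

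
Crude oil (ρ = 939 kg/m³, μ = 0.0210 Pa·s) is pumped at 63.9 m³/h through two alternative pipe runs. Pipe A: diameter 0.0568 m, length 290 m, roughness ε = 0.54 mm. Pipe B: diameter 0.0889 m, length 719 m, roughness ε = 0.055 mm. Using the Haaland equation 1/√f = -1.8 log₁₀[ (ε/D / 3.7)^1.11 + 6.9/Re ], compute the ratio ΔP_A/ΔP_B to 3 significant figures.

ΔP_A/ΔP_B ≈ 4.99

Pipe A: V = Q/A = 0.01775/0.002534 = 7.005 m/s; Re = 1.779e+04; ε/D = 0.00951; Haaland → f = 0.04039; ΔP_A = f(L/D)(ρV²/2) = 4.751e+06 Pa.
Pipe B: V = Q/A = 0.01775/0.006207 = 2.86 m/s; Re = 1.137e+04; ε/D = 0.000619; Haaland → f = 0.03065; ΔP_B = f(L/D)(ρV²/2) = 9.518e+05 Pa.
ΔP_A/ΔP_B = 4.751e+06/9.518e+05 = 4.99.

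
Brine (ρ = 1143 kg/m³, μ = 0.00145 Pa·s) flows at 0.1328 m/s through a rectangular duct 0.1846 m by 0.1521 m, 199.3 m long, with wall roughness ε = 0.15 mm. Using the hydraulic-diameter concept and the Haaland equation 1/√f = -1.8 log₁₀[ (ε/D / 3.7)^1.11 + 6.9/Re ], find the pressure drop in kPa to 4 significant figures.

ΔP ≈ 0.3398 kPa

Hydraulic diameter D_h = 4A/P = 4·(0.1846·0.1521)/(2·(0.1846+0.1521)) = 0.1123/0.6734 = 0.1668 m.
Re = ρVD_h/μ = 1143·0.1328·0.1668/0.00145 = 1.746e+04.
ε/D_h = 0.00015/0.1668 = 0.000899; Haaland gives 1/√f = -1.8 log₁₀[9.73e-05+0.000395] = 5.954, so f = 0.02821.
ΔP = f(L/D_h)(ρV²/2) = 0.02821·199.3/0.1668·10.08 = 339.8 Pa.
ΔP = 0.3398 kPa.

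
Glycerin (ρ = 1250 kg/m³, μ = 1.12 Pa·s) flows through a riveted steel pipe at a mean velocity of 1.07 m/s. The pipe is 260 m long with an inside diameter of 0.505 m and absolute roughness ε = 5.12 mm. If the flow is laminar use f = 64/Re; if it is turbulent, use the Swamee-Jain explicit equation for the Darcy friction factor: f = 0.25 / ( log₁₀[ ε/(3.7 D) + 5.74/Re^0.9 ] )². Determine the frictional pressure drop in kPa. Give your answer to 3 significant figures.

ΔP ≈ 39.1 kPa

Reynolds number Re = ρVD/μ = 1250 · 1.07 · 0.505 / 1.12 = 603.1.
Re < 2300 → laminar flow, so f = 64/Re = 64/603.1 = 0.1061 (the turbulent correlation is not needed).
Darcy-Weisbach: ΔP = f(L/D)(ρV²/2) = 0.1061·(260/0.505)·(1250·1.07²/2) = 0.1061·514.9·715.6 = 3.91e+04 Pa.
ΔP = 3.91e+04 Pa = 39.1 kPa.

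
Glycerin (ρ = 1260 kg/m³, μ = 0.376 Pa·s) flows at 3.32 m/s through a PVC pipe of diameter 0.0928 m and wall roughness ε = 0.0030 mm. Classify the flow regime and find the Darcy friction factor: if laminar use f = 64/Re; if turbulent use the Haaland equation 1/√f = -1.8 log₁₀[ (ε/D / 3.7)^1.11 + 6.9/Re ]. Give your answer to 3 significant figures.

Re = ρVD/μ = 1260·3.32·0.0928/0.376 = 1032.
Re < 2300 → laminar, so f = 64/Re = 0.06199 (roughness is irrelevant in laminar flow).

f ≈ 0.0620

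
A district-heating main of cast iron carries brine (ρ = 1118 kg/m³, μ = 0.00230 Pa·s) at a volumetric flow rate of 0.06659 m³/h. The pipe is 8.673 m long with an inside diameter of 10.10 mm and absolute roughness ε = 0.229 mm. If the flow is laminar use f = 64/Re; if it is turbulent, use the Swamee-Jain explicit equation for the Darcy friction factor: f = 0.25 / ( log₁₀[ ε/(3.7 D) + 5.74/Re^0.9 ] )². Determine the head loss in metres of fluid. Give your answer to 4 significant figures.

h_f ≈ 0.1317 m

Q = 0.06659 m³/h = 0.06659/3600 = 1.85e-05 m³/s.
Cross-sectional area A = πD²/4 = π(0.0101)²/4 = 8.012e-05 m²; mean velocity V = Q/A = 1.85e-05/8.012e-05 = 0.2309 m/s.
Reynolds number Re = ρVD/μ = 1118 · 0.2309 · 0.0101 / 0.0023 = 1133.
Re < 2300 → laminar flow, so f = 64/Re = 64/1133 = 0.05646 (the turbulent correlation is not needed).
Darcy-Weisbach: ΔP = f(L/D)(ρV²/2) = 0.05646·(8.673/0.0101)·(1118·0.2309²/2) = 0.05646·858.7·29.8 = 1445 Pa.
Head loss h_f = ΔP/(ρg) = 1445/(1118·9.81) = 0.1317 m.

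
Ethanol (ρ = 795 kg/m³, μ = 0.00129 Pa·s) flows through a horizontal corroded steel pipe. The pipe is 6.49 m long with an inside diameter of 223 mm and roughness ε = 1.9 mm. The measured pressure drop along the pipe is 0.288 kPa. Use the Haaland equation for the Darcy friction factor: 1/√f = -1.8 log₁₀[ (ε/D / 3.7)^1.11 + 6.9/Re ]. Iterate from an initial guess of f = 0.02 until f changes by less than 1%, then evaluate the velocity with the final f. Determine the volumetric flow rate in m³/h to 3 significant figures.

Q ≈ 116 m³/h

Rearranging Darcy-Weisbach: V = √(2·ΔP·D/(f·L·ρ)). With ε/D = 0.0019/0.223 = 0.00852, iterate starting from f = 0.02:
  f = 0.02 → V = √(2·288·0.223/(0.02·6.49·795)) = 1.116 m/s; Re = ρVD/μ = 1.533e+05; f → 0.03641
  f = 0.03641 → V = 0.8269 m/s; Re = 1.136e+05; f → 0.03654
Converged (Δf/f < 1%). With the final f = 0.03654: V = √(2·288·0.223/(0.03654·6.49·795)) = 0.8254 m/s.
Q = V·A = 0.8254·(π/4·0.223²) = 0.03224 m³/s = 116 m³/h.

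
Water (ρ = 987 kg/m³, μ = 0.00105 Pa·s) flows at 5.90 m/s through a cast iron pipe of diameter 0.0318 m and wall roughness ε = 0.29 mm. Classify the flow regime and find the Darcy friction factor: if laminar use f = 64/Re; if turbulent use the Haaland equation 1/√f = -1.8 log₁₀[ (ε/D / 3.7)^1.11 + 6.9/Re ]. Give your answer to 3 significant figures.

Re = ρVD/μ = 987·5.9·0.0318/0.00105 = 1.764e+05.
Re > 4000 → turbulent. ε/D = 0.00029/0.0318 = 0.00912; Haaland: 1/√f = -1.8 log₁₀[0.00127 + 3.91e-05] = 5.188, so f = 0.03716.

f ≈ 0.0372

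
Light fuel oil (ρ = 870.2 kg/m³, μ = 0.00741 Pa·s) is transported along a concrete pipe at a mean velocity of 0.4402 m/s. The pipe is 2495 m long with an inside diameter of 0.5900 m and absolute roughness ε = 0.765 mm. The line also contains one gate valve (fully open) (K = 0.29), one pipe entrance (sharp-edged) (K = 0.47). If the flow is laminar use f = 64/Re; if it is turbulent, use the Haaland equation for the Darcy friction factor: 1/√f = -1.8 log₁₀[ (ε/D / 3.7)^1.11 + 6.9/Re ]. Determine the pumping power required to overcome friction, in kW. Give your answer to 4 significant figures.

Reynolds number Re = ρVD/μ = 870.2 · 0.4402 · 0.59 / 0.00741 = 3.05e+04.
Re > 4000 → turbulent. Relative roughness ε/D = 0.000765/0.59 = 0.0013. Haaland: 1/√f = -1.8 log₁₀[(0.0013/3.7)^1.11 + 6.9/3.05e+04] = -1.8 log₁₀[0.000146 + 0.000226] = 6.172, so f = 0.02625.
Total minor-loss coefficient ΣK = 1·0.29 + 1·0.47 = 0.76.
ΔP = [f·L/D + ΣK]·(ρV²/2) = [0.02625·2495/0.59 + 0.76]·(870.2·0.4402²/2) = [111 + 0.76]·84.31 = 9422 Pa.
Q = V·A = 0.4402·0.2734 = 0.1203 m³/s.
Pumping power P = QΔP = 0.1203·9422 = 1134.0 W = 1.134 kW.

P ≈ 1.134 kW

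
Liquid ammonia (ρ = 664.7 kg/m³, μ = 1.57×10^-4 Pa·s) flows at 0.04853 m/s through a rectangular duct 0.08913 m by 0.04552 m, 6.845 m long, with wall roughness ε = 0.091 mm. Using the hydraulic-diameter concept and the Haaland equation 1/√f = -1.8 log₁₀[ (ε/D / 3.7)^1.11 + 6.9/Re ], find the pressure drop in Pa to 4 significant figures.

Hydraulic diameter D_h = 4A/P = 4·(0.08913·0.04552)/(2·(0.08913+0.04552)) = 0.01623/0.2693 = 0.06026 m.
Re = ρVD_h/μ = 664.7·0.04853·0.06026/0.000157 = 1.238e+04.
ε/D_h = 9.1e-05/0.06026 = 0.00151; Haaland gives 1/√f = -1.8 log₁₀[0.000173+0.000557] = 5.646, so f = 0.03137.
ΔP = f(L/D_h)(ρV²/2) = 0.03137·6.845/0.06026·0.7827 = 2.789 Pa.

ΔP ≈ 2.789 Pa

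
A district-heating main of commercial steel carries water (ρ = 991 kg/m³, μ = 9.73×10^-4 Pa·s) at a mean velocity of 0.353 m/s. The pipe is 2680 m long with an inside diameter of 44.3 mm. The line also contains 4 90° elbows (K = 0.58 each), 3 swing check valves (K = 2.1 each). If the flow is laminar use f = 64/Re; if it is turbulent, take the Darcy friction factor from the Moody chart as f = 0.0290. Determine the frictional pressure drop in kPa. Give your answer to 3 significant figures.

Reynolds number Re = ρVD/μ = 991 · 0.353 · 0.0443 / 0.000973 = 1.593e+04.
Re > 4000 → turbulent; use the Moody-chart value f = 0.0290.
Total minor-loss coefficient ΣK = 4·0.58 + 3·2.1 = 8.62.
ΔP = [f·L/D + ΣK]·(ρV²/2) = [0.029·2680/0.0443 + 8.62]·(991·0.353²/2) = [1754 + 8.62]·61.74 = 1.089e+05 Pa.
ΔP = 1.089e+05 Pa = 109 kPa.

ΔP ≈ 109 kPa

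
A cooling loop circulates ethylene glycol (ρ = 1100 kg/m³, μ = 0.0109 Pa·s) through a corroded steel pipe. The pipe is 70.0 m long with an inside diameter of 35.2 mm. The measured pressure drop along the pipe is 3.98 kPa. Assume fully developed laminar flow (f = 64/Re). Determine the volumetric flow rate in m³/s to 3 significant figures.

Q ≈ 1.97×10^-4 m³/s

For laminar flow, f = 64/Re with Re = ρVD/μ, so Darcy-Weisbach reduces to ΔP = 32μLV/D². Solving for V: V = ΔP·D²/(32μL) = 3980·(0.0352)²/(32·0.0109·70) = 0.202 m/s.
Check: Re = ρVD/μ = 1100·0.202·0.0352/0.0109 = 717.5 < 2300, so the laminar assumption holds.
Q = V·A = 0.202·(π/4·0.0352²) = 0.0001965 m³/s = 1.97×10^-4 m³/s.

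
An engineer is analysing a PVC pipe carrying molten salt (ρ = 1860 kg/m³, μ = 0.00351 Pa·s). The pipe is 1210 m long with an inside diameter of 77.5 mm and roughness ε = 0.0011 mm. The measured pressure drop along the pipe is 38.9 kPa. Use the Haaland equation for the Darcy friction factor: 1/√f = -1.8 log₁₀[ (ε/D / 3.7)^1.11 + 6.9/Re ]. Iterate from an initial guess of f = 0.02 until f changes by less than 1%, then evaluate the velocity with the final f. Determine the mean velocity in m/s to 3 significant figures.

V ≈ 0.303 m/s

Rearranging Darcy-Weisbach: V = √(2·ΔP·D/(f·L·ρ)). With ε/D = 1.1e-06/0.0775 = 1.42e-05, iterate starting from f = 0.02:
  f = 0.02 → V = √(2·3.89e+04·0.0775/(0.02·1210·1860)) = 0.366 m/s; Re = ρVD/μ = 1.503e+04; f → 0.02771
  f = 0.02771 → V = 0.3109 m/s; Re = 1.277e+04; f → 0.02893
  f = 0.02893 → V = 0.3043 m/s; Re = 1.25e+04; f → 0.02909
Converged (Δf/f < 1%). With the final f = 0.02909: V = √(2·3.89e+04·0.0775/(0.02909·1210·1860)) = 0.3035 m/s.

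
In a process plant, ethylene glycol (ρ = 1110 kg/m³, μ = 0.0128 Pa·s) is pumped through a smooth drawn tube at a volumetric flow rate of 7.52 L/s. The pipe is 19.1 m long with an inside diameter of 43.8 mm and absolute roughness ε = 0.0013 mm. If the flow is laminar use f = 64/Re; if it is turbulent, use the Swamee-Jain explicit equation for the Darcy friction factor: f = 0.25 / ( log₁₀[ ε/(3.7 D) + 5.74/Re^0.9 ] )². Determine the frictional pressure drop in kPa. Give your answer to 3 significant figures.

ΔP ≈ 158 kPa

Q = 7.52 L/s = 7.52/1000 = 0.00752 m³/s.
Cross-sectional area A = πD²/4 = π(0.0438)²/4 = 0.001507 m²; mean velocity V = Q/A = 0.00752/0.001507 = 4.991 m/s.
Reynolds number Re = ρVD/μ = 1110 · 4.991 · 0.0438 / 0.0128 = 1.896e+04.
Re > 4000 → turbulent. Relative roughness ε/D = 1.3e-06/0.0438 = 2.97e-05. Swamee-Jain: f = 0.25/(log₁₀[2.97e-05/3.7 + 5.74/1.896e+04^0.9])² = 0.25/(log₁₀[8.02e-06 + 0.000811])² = 0.25/(-3.087)² = 0.02624.
Darcy-Weisbach: ΔP = f(L/D)(ρV²/2) = 0.02624·(19.1/0.0438)·(1110·4.991²/2) = 0.02624·436.1·1.382e+04 = 1.582e+05 Pa.
ΔP = 1.582e+05 Pa = 158 kPa.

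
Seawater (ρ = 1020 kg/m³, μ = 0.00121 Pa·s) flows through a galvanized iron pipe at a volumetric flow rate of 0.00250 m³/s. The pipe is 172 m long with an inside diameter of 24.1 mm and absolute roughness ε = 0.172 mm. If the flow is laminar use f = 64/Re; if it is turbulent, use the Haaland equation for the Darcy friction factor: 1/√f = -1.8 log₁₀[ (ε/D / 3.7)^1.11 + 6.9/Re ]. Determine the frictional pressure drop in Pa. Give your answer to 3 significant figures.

ΔP ≈ 3.78×10^6 Pa

Cross-sectional area A = πD²/4 = π(0.0241)²/4 = 0.0004562 m²; mean velocity V = Q/A = 0.0025/0.0004562 = 5.48 m/s.
Reynolds number Re = ρVD/μ = 1020 · 5.48 · 0.0241 / 0.00121 = 1.113e+05.
Re > 4000 → turbulent. Relative roughness ε/D = 0.000172/0.0241 = 0.00714. Haaland: 1/√f = -1.8 log₁₀[(0.00714/3.7)^1.11 + 6.9/1.113e+05] = -1.8 log₁₀[0.00097 + 6.2e-05] = 5.376, so f = 0.03461.
Darcy-Weisbach: ΔP = f(L/D)(ρV²/2) = 0.03461·(172/0.0241)·(1020·5.48²/2) = 0.03461·7137·1.532e+04 = 3.783e+06 Pa.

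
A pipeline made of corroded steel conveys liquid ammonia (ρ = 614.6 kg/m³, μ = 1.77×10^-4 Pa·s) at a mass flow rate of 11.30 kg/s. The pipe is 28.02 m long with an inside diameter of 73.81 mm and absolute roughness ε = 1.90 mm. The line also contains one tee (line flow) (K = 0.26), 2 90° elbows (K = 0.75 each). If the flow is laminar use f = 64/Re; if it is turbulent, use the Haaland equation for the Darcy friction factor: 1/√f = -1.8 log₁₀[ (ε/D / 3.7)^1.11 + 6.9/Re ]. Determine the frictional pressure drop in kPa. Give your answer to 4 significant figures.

ΔP ≈ 126.0 kPa

A = πD²/4 = π(0.07381)²/4 = 0.004279 m²; mean velocity V = ṁ/(ρA) = 11.3/(614.6 · 0.004279) = 4.297 m/s.
Reynolds number Re = ρVD/μ = 614.6 · 4.297 · 0.07381 / 0.000177 = 1.101e+06.
Re > 4000 → turbulent. Relative roughness ε/D = 0.0019/0.07381 = 0.0257. Haaland: 1/√f = -1.8 log₁₀[(0.0257/3.7)^1.11 + 6.9/1.101e+06] = -1.8 log₁₀[0.00403 + 6.27e-06] = 4.31, so f = 0.05384.
Total minor-loss coefficient ΣK = 1·0.26 + 2·0.75 = 1.76.
ΔP = [f·L/D + ΣK]·(ρV²/2) = [0.05384·28.02/0.07381 + 1.76]·(614.6·4.297²/2) = [20.44 + 1.76]·5674 = 1.26e+05 Pa.
ΔP = 1.26e+05 Pa = 126.0 kPa.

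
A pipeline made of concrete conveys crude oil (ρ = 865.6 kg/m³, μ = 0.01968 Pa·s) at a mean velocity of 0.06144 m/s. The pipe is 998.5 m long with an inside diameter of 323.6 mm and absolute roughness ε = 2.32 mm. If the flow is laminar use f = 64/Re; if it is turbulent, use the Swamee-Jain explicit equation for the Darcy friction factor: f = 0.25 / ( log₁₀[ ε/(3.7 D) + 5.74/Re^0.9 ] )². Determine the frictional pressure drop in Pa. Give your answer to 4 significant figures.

ΔP ≈ 368.9 Pa

Reynolds number Re = ρVD/μ = 865.6 · 0.06144 · 0.3236 / 0.0197 = 874.5.
Re < 2300 → laminar flow, so f = 64/Re = 64/874.5 = 0.07319 (the turbulent correlation is not needed).
Darcy-Weisbach: ΔP = f(L/D)(ρV²/2) = 0.07319·(998.5/0.3236)·(865.6·0.06144²/2) = 0.07319·3086·1.634 = 368.9 Pa.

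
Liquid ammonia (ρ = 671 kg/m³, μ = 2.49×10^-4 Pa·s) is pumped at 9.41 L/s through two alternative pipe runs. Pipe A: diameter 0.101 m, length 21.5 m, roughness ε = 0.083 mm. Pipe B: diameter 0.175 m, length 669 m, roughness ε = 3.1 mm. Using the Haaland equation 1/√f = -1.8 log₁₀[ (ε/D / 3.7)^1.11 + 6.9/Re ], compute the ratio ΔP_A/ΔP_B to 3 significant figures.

Pipe A: V = Q/A = 0.00941/0.008012 = 1.175 m/s; Re = 3.197e+05; ε/D = 0.000822; Haaland → f = 0.01968; ΔP_A = f(L/D)(ρV²/2) = 1939 Pa.
Pipe B: V = Q/A = 0.00941/0.02405 = 0.3912 m/s; Re = 1.845e+05; ε/D = 0.0177; Haaland → f = 0.04677; ΔP_B = f(L/D)(ρV²/2) = 9180 Pa.
ΔP_A/ΔP_B = 1939/9180 = 0.211.

ΔP_A/ΔP_B ≈ 0.211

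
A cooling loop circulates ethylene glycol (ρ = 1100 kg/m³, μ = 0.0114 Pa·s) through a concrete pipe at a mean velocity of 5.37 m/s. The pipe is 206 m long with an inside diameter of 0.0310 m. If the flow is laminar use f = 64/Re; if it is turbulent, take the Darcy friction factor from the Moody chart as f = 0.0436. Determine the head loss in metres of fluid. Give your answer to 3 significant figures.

Reynolds number Re = ρVD/μ = 1100 · 5.37 · 0.031 / 0.0114 = 1.606e+04.
Re > 4000 → turbulent; use the Moody-chart value f = 0.0436.
Darcy-Weisbach: ΔP = f(L/D)(ρV²/2) = 0.0436·(206/0.031)·(1100·5.37²/2) = 0.0436·6645·1.586e+04 = 4.595e+06 Pa.
Head loss h_f = ΔP/(ρg) = 4.595e+06/(1100·9.81) = 426 m.

h_f ≈ 426 m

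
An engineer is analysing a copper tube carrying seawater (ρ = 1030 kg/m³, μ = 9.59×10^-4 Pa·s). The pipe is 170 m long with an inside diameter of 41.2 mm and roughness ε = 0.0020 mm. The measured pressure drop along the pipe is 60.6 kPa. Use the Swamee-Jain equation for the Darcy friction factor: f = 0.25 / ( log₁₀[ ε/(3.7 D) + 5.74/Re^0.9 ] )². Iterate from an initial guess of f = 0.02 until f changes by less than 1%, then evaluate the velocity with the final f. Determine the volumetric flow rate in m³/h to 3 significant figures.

Q ≈ 5.62 m³/h

Rearranging Darcy-Weisbach: V = √(2·ΔP·D/(f·L·ρ)). With ε/D = 2e-06/0.0412 = 4.85e-05, iterate starting from f = 0.02:
  f = 0.02 → V = √(2·6.06e+04·0.0412/(0.02·170·1030)) = 1.194 m/s; Re = ρVD/μ = 5.284e+04; f → 0.02071
  f = 0.02071 → V = 1.173 m/s; Re = 5.193e+04; f → 0.02079
Converged (Δf/f < 1%). With the final f = 0.02079: V = √(2·6.06e+04·0.0412/(0.02079·170·1030)) = 1.171 m/s.
Q = V·A = 1.171·(π/4·0.0412²) = 0.001561 m³/s = 5.62 m³/h.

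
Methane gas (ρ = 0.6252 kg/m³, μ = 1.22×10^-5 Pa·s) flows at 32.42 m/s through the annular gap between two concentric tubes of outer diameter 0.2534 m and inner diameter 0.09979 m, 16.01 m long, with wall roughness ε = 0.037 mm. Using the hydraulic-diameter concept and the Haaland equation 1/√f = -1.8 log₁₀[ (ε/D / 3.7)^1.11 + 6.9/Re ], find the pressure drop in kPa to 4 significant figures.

ΔP ≈ 0.5704 kPa

Hydraulic diameter D_h = 4A/P = D_o - D_i = 0.2534 - 0.09979 = 0.1536 m.
Re = ρVD_h/μ = 0.6252·32.42·0.1536/1.22e-05 = 2.552e+05.
ε/D_h = 3.7e-05/0.1536 = 0.000241; Haaland gives 1/√f = -1.8 log₁₀[2.25e-05+2.7e-05] = 7.748, so f = 0.01666.
ΔP = f(L/D_h)(ρV²/2) = 0.01666·16.01/0.1536·328.6 = 570.4 Pa.
ΔP = 0.5704 kPa.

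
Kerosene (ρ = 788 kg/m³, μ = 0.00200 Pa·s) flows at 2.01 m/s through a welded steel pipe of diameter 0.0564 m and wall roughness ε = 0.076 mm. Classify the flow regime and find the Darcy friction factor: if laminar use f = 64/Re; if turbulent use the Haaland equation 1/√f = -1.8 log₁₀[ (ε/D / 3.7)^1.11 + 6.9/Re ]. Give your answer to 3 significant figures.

Re = ρVD/μ = 788·2.01·0.0564/0.002 = 4.467e+04.
Re > 4000 → turbulent. ε/D = 7.6e-05/0.0564 = 0.00135; Haaland: 1/√f = -1.8 log₁₀[0.000152 + 0.000154] = 6.323, so f = 0.02501.

f ≈ 0.0250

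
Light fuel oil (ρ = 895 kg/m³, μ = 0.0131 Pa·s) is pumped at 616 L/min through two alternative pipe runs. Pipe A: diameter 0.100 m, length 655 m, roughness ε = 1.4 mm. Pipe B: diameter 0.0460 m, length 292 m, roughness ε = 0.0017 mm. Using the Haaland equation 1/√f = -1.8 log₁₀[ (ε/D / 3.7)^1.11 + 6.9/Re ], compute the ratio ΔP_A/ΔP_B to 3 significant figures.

ΔP_A/ΔP_B ≈ 0.0844

Pipe A: V = Q/A = 0.01027/0.007854 = 1.307 m/s; Re = 8931; ε/D = 0.014; Haaland → f = 0.04748; ΔP_A = f(L/D)(ρV²/2) = 2.378e+05 Pa.
Pipe B: V = Q/A = 0.01027/0.001662 = 6.178 m/s; Re = 1.941e+04; ε/D = 3.7e-05; Haaland → f = 0.02599; ΔP_B = f(L/D)(ρV²/2) = 2.818e+06 Pa.
ΔP_A/ΔP_B = 2.378e+05/2.818e+06 = 0.0844.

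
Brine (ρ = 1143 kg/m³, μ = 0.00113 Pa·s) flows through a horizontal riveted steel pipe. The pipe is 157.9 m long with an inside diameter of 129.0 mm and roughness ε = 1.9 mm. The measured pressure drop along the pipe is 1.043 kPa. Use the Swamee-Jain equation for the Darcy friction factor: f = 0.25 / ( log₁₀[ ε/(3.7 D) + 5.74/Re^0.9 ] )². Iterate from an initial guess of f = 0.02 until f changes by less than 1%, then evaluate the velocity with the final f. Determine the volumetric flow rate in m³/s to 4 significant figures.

Rearranging Darcy-Weisbach: V = √(2·ΔP·D/(f·L·ρ)). With ε/D = 0.0019/0.129 = 0.0147, iterate starting from f = 0.02:
  f = 0.02 → V = √(2·1043·0.129/(0.02·157.9·1143)) = 0.273 m/s; Re = ρVD/μ = 3.563e+04; f → 0.04517
  f = 0.04517 → V = 0.1817 m/s; Re = 2.371e+04; f → 0.04593
  f = 0.04593 → V = 0.1802 m/s; Re = 2.351e+04; f → 0.04594
Converged (Δf/f < 1%). With the final f = 0.04594: V = √(2·1043·0.129/(0.04594·157.9·1143)) = 0.1801 m/s.
Q = V·A = 0.1801·(π/4·0.129²) = 0.002354 m³/s = 0.002354 m³/s.

Q ≈ 0.002354 m³/s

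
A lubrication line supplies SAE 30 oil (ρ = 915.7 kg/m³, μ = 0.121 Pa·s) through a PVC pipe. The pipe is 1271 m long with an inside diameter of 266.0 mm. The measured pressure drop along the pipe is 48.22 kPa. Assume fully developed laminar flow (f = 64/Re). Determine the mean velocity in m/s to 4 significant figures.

V ≈ 0.6933 m/s

For laminar flow, f = 64/Re with Re = ρVD/μ, so Darcy-Weisbach reduces to ΔP = 32μLV/D². Solving for V: V = ΔP·D²/(32μL) = 4.822e+04·(0.266)²/(32·0.121·1271) = 0.6933 m/s.
Check: Re = ρVD/μ = 915.7·0.6933·0.266/0.121 = 1396 < 2300, so the laminar assumption holds.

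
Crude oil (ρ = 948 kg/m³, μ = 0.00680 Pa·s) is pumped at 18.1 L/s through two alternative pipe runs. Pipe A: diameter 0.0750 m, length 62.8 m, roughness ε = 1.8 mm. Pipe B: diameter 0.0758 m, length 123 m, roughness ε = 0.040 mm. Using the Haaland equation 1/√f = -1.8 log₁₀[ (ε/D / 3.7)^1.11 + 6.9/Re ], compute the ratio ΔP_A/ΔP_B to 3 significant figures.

ΔP_A/ΔP_B ≈ 1.24

Pipe A: V = Q/A = 0.0181/0.004418 = 4.097 m/s; Re = 4.284e+04; ε/D = 0.024; Haaland → f = 0.05313; ΔP_A = f(L/D)(ρV²/2) = 3.539e+05 Pa.
Pipe B: V = Q/A = 0.0181/0.004513 = 4.011 m/s; Re = 4.239e+04; ε/D = 0.000528; Haaland → f = 0.02299; ΔP_B = f(L/D)(ρV²/2) = 2.844e+05 Pa.
ΔP_A/ΔP_B = 3.539e+05/2.844e+05 = 1.24.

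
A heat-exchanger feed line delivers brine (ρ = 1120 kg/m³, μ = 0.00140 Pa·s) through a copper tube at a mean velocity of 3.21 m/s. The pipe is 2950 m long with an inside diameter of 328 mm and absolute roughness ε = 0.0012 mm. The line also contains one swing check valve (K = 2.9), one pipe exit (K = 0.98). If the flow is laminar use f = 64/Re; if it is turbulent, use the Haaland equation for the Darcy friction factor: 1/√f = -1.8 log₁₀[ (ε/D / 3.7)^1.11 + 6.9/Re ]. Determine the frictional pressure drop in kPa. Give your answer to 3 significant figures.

ΔP ≈ 644 kPa

Reynolds number Re = ρVD/μ = 1120 · 3.21 · 0.328 / 0.0014 = 8.423e+05.
Re > 4000 → turbulent. Relative roughness ε/D = 1.2e-06/0.328 = 3.66e-06. Haaland: 1/√f = -1.8 log₁₀[(3.66e-06/3.7)^1.11 + 6.9/8.423e+05] = -1.8 log₁₀[2.16e-07 + 8.19e-06] = 9.136, so f = 0.01198.
Total minor-loss coefficient ΣK = 1·2.9 + 1·0.98 = 3.88.
ΔP = [f·L/D + ΣK]·(ρV²/2) = [0.01198·2950/0.328 + 3.88]·(1120·3.21²/2) = [107.8 + 3.88]·5770 = 6.442e+05 Pa.
ΔP = 6.442e+05 Pa = 644 kPa.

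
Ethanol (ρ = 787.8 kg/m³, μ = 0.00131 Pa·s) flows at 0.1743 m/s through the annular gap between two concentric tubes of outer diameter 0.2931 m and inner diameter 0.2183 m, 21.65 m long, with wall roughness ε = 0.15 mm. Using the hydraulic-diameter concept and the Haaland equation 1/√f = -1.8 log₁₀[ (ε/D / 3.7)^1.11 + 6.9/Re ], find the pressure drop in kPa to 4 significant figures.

ΔP ≈ 0.1227 kPa

Hydraulic diameter D_h = 4A/P = D_o - D_i = 0.2931 - 0.2183 = 0.0748 m.
Re = ρVD_h/μ = 787.8·0.1743·0.0748/0.00131 = 7840.
ε/D_h = 0.00015/0.0748 = 0.00201; Haaland gives 1/√f = -1.8 log₁₀[0.000237+0.00088] = 5.313, so f = 0.03542.
ΔP = f(L/D_h)(ρV²/2) = 0.03542·21.65/0.0748·11.97 = 122.7 Pa.
ΔP = 0.1227 kPa.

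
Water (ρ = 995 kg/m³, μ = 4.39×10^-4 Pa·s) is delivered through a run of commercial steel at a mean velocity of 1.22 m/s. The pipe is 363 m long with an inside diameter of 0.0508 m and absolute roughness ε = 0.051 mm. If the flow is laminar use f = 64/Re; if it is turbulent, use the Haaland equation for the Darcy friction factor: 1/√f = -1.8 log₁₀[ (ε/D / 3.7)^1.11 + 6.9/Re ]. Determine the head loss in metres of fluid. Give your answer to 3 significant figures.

Reynolds number Re = ρVD/μ = 995 · 1.22 · 0.0508 / 0.000439 = 1.405e+05.
Re > 4000 → turbulent. Relative roughness ε/D = 5.1e-05/0.0508 = 0.001. Haaland: 1/√f = -1.8 log₁₀[(0.001/3.7)^1.11 + 6.9/1.405e+05] = -1.8 log₁₀[0.00011 + 4.91e-05] = 6.837, so f = 0.02139.
Darcy-Weisbach: ΔP = f(L/D)(ρV²/2) = 0.02139·(363/0.0508)·(995·1.22²/2) = 0.02139·7146·740.5 = 1.132e+05 Pa.
Head loss h_f = ΔP/(ρg) = 1.132e+05/(995·9.81) = 11.6 m.

h_f ≈ 11.6 m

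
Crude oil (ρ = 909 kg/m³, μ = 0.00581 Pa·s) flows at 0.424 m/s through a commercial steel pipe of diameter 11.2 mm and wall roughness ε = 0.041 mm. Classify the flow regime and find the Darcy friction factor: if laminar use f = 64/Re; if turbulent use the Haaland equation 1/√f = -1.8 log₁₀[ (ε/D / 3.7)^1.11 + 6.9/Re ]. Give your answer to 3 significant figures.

Re = ρVD/μ = 909·0.424·0.0112/0.00581 = 743.
Re < 2300 → laminar, so f = 64/Re = 0.08614 (roughness is irrelevant in laminar flow).

f ≈ 0.0861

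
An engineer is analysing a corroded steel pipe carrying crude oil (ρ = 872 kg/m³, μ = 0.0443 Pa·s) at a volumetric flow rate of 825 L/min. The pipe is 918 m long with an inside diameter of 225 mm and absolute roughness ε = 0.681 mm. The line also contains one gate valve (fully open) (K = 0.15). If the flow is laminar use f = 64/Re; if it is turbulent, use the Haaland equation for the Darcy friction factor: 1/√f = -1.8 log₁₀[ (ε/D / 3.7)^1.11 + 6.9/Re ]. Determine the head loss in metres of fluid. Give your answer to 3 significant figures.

Q = 825 L/min = 825/60000 = 0.01375 m³/s.
Cross-sectional area A = πD²/4 = π(0.225)²/4 = 0.03976 m²; mean velocity V = Q/A = 0.01375/0.03976 = 0.3458 m/s.
Reynolds number Re = ρVD/μ = 872 · 0.3458 · 0.225 / 0.0443 = 1532.
Re < 2300 → laminar flow, so f = 64/Re = 64/1532 = 0.04179 (the turbulent correlation is not needed).
Total minor-loss coefficient ΣK = 1·0.15 = 0.15.
ΔP = [f·L/D + ΣK]·(ρV²/2) = [0.04179·918/0.225 + 0.15]·(872·0.3458²/2) = [170.5 + 0.15]·52.14 = 8897 Pa.
Head loss h_f = ΔP/(ρg) = 8897/(872·9.81) = 1.04 m.

h_f ≈ 1.04 m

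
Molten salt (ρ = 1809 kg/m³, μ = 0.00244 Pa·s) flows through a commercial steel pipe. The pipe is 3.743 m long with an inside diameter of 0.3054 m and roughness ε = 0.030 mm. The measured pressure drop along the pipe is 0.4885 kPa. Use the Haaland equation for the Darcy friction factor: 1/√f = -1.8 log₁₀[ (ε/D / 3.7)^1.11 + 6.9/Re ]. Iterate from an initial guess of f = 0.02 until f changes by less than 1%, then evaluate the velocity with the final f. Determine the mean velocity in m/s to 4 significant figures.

Rearranging Darcy-Weisbach: V = √(2·ΔP·D/(f·L·ρ)). With ε/D = 3e-05/0.3054 = 9.82e-05, iterate starting from f = 0.02:
  f = 0.02 → V = √(2·488.5·0.3054/(0.02·3.743·1809)) = 1.484 m/s; Re = ρVD/μ = 3.361e+05; f → 0.01498
  f = 0.01498 → V = 1.715 m/s; Re = 3.884e+05; f → 0.01469
  f = 0.01469 → V = 1.732 m/s; Re = 3.921e+05; f → 0.01467
Converged (Δf/f < 1%). With the final f = 0.01467: V = √(2·488.5·0.3054/(0.01467·3.743·1809)) = 1.733 m/s.

V ≈ 1.733 m/s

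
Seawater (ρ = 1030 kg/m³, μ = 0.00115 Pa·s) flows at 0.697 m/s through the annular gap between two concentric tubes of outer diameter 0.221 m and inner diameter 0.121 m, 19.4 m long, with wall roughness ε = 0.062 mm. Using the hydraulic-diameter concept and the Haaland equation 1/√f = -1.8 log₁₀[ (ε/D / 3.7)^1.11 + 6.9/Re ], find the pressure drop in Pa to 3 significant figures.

Hydraulic diameter D_h = 4A/P = D_o - D_i = 0.221 - 0.121 = 0.1 m.
Re = ρVD_h/μ = 1030·0.697·0.1/0.00115 = 6.243e+04.
ε/D_h = 6.2e-05/0.1 = 0.00062; Haaland gives 1/√f = -1.8 log₁₀[6.44e-05+0.000111] = 6.763, so f = 0.02186.
ΔP = f(L/D_h)(ρV²/2) = 0.02186·19.4/0.1·250.2 = 1061 Pa.

ΔP ≈ 1060 Pa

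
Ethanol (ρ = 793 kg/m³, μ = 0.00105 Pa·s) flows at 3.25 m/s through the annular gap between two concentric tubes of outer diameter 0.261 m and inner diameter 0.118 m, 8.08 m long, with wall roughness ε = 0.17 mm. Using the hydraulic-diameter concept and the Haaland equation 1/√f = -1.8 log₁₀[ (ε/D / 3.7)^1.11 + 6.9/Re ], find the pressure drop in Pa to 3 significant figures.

ΔP ≈ 5010 Pa

Hydraulic diameter D_h = 4A/P = D_o - D_i = 0.261 - 0.118 = 0.143 m.
Re = ρVD_h/μ = 793·3.25·0.143/0.00105 = 3.51e+05.
ε/D_h = 0.00017/0.143 = 0.00119; Haaland gives 1/√f = -1.8 log₁₀[0.000133+1.97e-05] = 6.871, so f = 0.02118.
ΔP = f(L/D_h)(ρV²/2) = 0.02118·8.08/0.143·4188 = 5012 Pa.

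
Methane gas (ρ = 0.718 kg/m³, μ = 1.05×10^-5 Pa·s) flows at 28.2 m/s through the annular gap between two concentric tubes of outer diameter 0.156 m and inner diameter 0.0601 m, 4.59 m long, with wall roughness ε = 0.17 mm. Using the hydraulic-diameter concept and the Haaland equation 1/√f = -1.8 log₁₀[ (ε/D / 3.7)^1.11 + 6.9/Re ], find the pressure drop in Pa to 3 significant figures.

Hydraulic diameter D_h = 4A/P = D_o - D_i = 0.156 - 0.0601 = 0.0959 m.
Re = ρVD_h/μ = 0.718·28.2·0.0959/1.05e-05 = 1.849e+05.
ε/D_h = 0.00017/0.0959 = 0.00177; Haaland gives 1/√f = -1.8 log₁₀[0.000207+3.73e-05] = 6.503, so f = 0.02365.
ΔP = f(L/D_h)(ρV²/2) = 0.02365·4.59/0.0959·285.5 = 323.1 Pa.

ΔP ≈ 323 Pa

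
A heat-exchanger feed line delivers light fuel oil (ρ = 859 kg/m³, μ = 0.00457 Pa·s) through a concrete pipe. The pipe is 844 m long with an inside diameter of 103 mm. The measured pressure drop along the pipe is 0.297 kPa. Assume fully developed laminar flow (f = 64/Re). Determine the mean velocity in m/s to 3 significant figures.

V ≈ 0.0255 m/s

For laminar flow, f = 64/Re with Re = ρVD/μ, so Darcy-Weisbach reduces to ΔP = 32μLV/D². Solving for V: V = ΔP·D²/(32μL) = 297·(0.103)²/(32·0.00457·844) = 0.02553 m/s.
Check: Re = ρVD/μ = 859·0.02553·0.103/0.00457 = 494.2 < 2300, so the laminar assumption holds.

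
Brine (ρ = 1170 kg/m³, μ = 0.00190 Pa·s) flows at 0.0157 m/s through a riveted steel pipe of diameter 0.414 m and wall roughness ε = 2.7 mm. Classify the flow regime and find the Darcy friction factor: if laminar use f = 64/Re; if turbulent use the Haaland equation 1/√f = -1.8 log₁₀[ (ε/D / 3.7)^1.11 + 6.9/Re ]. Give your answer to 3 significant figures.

Re = ρVD/μ = 1170·0.0157·0.414/0.0019 = 4003.
Re > 4000 → turbulent. ε/D = 0.0027/0.414 = 0.00652; Haaland: 1/√f = -1.8 log₁₀[0.000877 + 0.00172] = 4.653, so f = 0.0462.

f ≈ 0.0462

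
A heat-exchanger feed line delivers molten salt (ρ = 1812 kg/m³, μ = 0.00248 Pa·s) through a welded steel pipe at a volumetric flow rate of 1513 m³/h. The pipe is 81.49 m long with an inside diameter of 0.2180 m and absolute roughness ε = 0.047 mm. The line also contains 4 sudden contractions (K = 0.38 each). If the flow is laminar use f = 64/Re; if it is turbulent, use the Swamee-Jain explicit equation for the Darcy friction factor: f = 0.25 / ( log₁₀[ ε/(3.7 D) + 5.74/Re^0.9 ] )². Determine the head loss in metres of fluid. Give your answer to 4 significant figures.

Q = 1513 m³/h = 1513/3600 = 0.4203 m³/s.
Cross-sectional area A = πD²/4 = π(0.218)²/4 = 0.03733 m²; mean velocity V = Q/A = 0.4203/0.03733 = 11.26 m/s.
Reynolds number Re = ρVD/μ = 1812 · 11.26 · 0.218 / 0.00248 = 1.793e+06.
Re > 4000 → turbulent. Relative roughness ε/D = 4.7e-05/0.218 = 0.000216. Swamee-Jain: f = 0.25/(log₁₀[0.000216/3.7 + 5.74/1.793e+06^0.9])² = 0.25/(log₁₀[5.83e-05 + 1.35e-05])² = 0.25/(-4.144)² = 0.01456.
Total minor-loss coefficient ΣK = 4·0.38 = 1.52.
ΔP = [f·L/D + ΣK]·(ρV²/2) = [0.01456·81.49/0.218 + 1.52]·(1812·11.26²/2) = [5.442 + 1.52]·1.149e+05 = 7.997e+05 Pa.
Head loss h_f = ΔP/(ρg) = 7.997e+05/(1812·9.81) = 44.99 m.

h_f ≈ 44.99 m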